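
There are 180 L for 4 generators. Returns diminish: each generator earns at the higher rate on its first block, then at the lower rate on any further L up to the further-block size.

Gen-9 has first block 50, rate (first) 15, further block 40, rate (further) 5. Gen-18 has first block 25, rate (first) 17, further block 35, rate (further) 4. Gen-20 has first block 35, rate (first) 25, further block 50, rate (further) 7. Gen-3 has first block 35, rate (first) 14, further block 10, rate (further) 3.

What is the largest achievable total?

Order all 8 blocks by rate: Gen-20/tier1 25 > Gen-18/tier1 17 > Gen-9/tier1 15 > Gen-3/tier1 14 > Gen-20/tier2 7 > Gen-9/tier2 5 > Gen-18/tier2 4 > Gen-3/tier2 3.
Gen-20/tier1 (25): +35 — 145 left.
Gen-18 tier1 at 17: fill all 25 — 120 left.
Gen-9/tier1 (15): +50 — 70 left.
Gen-3 tier1 at 14: fill all 35 — 35 left.
35 remain; put them into Gen-20 tier2 at 7.
Total = 25×35 + 17×25 + 15×50 + 14×35 + 7×35 = 2785.

2785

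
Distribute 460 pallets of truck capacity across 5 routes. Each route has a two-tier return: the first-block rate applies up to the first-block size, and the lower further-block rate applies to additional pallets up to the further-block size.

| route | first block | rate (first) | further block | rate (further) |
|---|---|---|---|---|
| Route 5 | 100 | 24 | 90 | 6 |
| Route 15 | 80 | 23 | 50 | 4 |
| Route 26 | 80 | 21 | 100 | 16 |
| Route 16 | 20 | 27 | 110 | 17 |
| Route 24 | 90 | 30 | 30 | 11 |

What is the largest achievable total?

Rank every tier by rate: Route 24/tier1 30 > Route 16/tier1 27 > Route 5/tier1 24 > Route 15/tier1 23 > Route 26/tier1 21 > Route 16/tier2 17 > Route 26/tier2 16 > Route 24/tier2 11 > Route 5/tier2 6 > Route 15/tier2 4.
Route 24 tier1 at 30: fill all 90 ; 370 left.
Route 16/tier1 (27): +20 ; 350 left.
Route 5/tier1 (24): +100 ; 250 left.
Fill Route 15 tier1 block (80 at 23) ; 170 left.
Fill Route 26 tier1 block (80 at 21) ; 90 left.
Route 16 tier2 at 17: only 90 left, fill 90.
Total = 30×90 + 27×20 + 24×100 + 23×80 + 21×80 + 17×90 = 10690.

10690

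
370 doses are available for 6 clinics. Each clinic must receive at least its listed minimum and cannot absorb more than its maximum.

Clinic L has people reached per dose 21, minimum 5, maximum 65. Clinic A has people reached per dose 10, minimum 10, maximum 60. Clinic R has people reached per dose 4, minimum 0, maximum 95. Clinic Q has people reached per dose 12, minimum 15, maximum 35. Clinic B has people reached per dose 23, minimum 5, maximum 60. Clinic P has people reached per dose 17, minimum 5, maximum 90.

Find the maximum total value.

5535

Meeting every minimum uses 5+10+0+15+5+5 = 40 doses, leaving 330.
Highest people reached per dose first: Clinic B 23 > Clinic L 21 > Clinic P 17 > Clinic Q 12 > Clinic A 10 > Clinic R 4.
Clinic B takes 55 more to reach its cap of 60 — 275 left.
Clinic L: +60 to 65 (cap) — 215 left.
Clinic P takes 85 more to reach its cap of 90 — 130 left.
Give Clinic Q 20 more to hit its cap of 35 — 110 left.
Clinic A takes 50 more to reach its cap of 60 — 60 left.
Clinic R: +60 (room for 95) → 60. Pool exhausted.
Total = 21×65 + 10×60 + 4×60 + 12×35 + 23×60 + 17×90 = 5535.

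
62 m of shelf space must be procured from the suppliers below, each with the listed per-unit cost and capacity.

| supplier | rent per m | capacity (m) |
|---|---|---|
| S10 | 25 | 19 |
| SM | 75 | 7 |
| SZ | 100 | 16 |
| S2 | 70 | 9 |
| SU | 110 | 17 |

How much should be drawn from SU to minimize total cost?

Use suppliers in increasing cost order.
S10 at 25: take all 19 m — 43 still needed.
Take 9 from S2 at 70 — need 34 more.
Take 7 from SM at 75 — need 27 more.
SZ at 100: take all 16 m — 11 still needed.
Take 11 from SU at 110 to finish.

11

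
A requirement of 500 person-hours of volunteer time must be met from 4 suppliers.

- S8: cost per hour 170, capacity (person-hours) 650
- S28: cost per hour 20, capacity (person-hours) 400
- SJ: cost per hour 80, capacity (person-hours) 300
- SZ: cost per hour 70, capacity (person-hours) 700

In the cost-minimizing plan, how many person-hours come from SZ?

100

Use suppliers in increasing cost order.
S28 at 20: take all 400 person-hours → 100 still needed.
SZ at 70: take 100 of its 700 → requirement met.
SJ, S8: unused.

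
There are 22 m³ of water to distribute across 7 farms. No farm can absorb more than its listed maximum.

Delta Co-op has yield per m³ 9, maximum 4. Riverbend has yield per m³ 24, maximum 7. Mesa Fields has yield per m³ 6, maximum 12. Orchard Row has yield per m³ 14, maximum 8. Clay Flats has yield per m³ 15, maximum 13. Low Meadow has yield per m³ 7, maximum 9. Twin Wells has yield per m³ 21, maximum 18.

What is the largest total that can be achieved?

Rank by yield per m³: Riverbend 24 > Twin Wells 21 > Clay Flats 15 > Orchard Row 14 > Delta Co-op 9 > Low Meadow 7 > Mesa Fields 6.
Give Riverbend 7 to hit its cap of 7 → 15 left.
Twin Wells has room for 18 but only 15 remain, so it gets 15.
Total = 24×7 + 21×15 = 483.

483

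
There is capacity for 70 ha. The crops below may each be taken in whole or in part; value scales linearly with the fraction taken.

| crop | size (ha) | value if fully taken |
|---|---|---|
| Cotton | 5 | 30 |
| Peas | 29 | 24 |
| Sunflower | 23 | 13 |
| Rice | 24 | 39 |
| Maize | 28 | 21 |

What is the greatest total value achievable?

102

Rank by value-to-size ratio: Cotton 30/5≈6, Rice 39/24≈1.62, Peas 24/29≈0.828, Maize 21/28≈0.75, Sunflower 13/23≈0.565.
Cotton: take in full, 5 ha for value 30 ; 65 left.
Rice: take in full, 24 ha for value 39 ; 41 left.
Peas: take in full, 29 ha for value 24 ; 12 left.
12 ha left: a 12/28 share of Maize gives 21×12/28 = 9.
Total value = 102.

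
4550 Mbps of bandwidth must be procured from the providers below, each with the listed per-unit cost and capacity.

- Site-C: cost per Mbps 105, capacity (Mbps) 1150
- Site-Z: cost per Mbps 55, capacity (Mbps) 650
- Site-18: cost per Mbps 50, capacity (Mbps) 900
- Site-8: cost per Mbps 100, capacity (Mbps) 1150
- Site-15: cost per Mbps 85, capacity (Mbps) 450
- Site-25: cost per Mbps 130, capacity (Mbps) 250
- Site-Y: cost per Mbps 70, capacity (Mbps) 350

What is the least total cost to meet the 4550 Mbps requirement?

Cheapest first:
Site-18 at 50: take all 900 Mbps — 3650 still needed.
Site-Z (55): use full 650 — 3000 Mbps to go.
Site-Y (70): use full 350 — 2650 Mbps to go.
Site-15 (85): use full 450 — 2200 Mbps to go.
Take 1150 from Site-8 at 100 — need 1050 more.
Site-C at 105: take 1050 of its 1150 — requirement met.
Site-25: unused.
Cost = 900×50 + 650×55 + 350×70 + 450×85 + 1150×100 + 1050×105 = 368750.

368750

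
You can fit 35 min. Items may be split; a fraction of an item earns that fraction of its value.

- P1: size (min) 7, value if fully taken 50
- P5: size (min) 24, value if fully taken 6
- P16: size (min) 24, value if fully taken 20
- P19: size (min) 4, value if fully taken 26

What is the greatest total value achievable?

96

Sort by value density: P1 50/7≈7.14, P19 26/4≈6.5, P16 20/24≈0.833, P5 6/24≈0.25.
Take all of P1 (7 min, value 50) — 28 min left.
P19: take in full, 4 min for value 26 — 24 left.
Take all of P16 (24 min, value 20) — 0 min left.
Total value = 96.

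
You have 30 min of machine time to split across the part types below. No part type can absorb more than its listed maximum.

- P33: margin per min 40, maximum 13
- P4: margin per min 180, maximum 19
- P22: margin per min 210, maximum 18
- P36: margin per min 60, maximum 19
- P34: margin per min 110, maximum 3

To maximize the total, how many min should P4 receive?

12

Highest margin per min first: P22 210 > P4 180 > P34 110 > P36 60 > P33 40.
Give P22 18 to hit its cap of 18 — 12 left.
P4 has room for 19 but only 12 remain, so it gets 12.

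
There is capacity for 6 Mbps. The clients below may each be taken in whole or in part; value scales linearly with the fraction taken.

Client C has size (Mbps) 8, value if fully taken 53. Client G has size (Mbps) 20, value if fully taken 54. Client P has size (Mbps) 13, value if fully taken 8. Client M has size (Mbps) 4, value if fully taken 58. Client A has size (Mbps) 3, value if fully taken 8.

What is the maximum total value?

71.25

Best value per unit of size first: Client M 58/4≈14.5, Client C 53/8≈6.62, Client G 54/20≈2.7, Client A 8/3≈2.67, Client P 8/13≈0.615.
All 4 Mbps of Client M fit (value 58) → 2 remain.
Fill the last 2 Mbps with part of Client C: 2/8 of it earns 13.25.
Total value = 71.25.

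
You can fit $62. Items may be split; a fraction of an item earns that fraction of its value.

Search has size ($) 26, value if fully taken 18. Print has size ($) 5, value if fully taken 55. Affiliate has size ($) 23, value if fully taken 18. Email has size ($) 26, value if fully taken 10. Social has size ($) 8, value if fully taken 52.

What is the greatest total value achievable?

143

Rank by value-to-size ratio: Print 55/5≈11, Social 52/8≈6.5, Affiliate 18/23≈0.783, Search 18/26≈0.692, Email 10/26≈0.385.
All 5 $ of Print fit (value 55) → 57 remain.
Take all of Social (8 $, value 52) → 49 $ left.
Take all of Affiliate (23 $, value 18) → 26 $ left.
All 26 $ of Search fit (value 18) → 0 remain.
Total value = 143.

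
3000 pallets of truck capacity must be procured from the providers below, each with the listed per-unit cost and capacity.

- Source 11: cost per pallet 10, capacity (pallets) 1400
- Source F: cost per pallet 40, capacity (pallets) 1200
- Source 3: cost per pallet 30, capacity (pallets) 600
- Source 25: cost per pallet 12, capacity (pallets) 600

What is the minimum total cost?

Cheapest first:
Source 11 (10): use full 1400 ; 1600 pallets to go.
Source 25 at 12: take all 600 pallets ; 1000 still needed.
Source 3 at 30: take all 600 pallets ; 400 still needed.
Source F at 40: take 400 of its 1200 ; requirement met.
Cost = 1400×10 + 600×12 + 600×30 + 400×40 = 55200.

55200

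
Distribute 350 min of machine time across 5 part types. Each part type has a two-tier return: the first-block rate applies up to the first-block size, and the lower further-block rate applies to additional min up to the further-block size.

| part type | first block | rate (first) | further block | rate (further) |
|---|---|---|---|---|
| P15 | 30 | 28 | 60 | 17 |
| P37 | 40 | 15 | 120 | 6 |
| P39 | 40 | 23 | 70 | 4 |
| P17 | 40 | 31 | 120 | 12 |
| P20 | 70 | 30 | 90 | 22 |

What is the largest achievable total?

Treat each block as its own option and order by rate: P17/first 31 > P20/first 30 > P15/first 28 > P39/first 23 > P20/second 22 > P15/second 17 > P37/first 15 > P17/second 12 > P37/second 6 > P39/second 4.
P17/first (31): +40 ; 310 left.
P20 first at 30: fill all 70 ; 240 left.
P15 first at 28: fill all 30 ; 210 left.
P39 first at 23: fill all 40 ; 170 left.
P20/second (22): +90 ; 80 left.
P15/second (17): +60 ; 20 left.
20 remain; put them into P37 first at 15.
Total = 31×40 + 30×70 + 28×30 + 23×40 + 22×90 + 17×60 + 15×20 = 8400.

8400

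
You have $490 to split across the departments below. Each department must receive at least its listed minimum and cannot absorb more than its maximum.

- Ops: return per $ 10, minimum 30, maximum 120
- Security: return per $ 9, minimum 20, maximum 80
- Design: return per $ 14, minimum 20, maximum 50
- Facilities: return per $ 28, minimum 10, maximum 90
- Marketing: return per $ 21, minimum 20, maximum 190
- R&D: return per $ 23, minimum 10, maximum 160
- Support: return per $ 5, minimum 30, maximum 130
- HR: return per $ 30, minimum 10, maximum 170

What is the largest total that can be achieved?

Meeting every minimum uses 30+20+20+10+20+10+30+10 = 150 $, leaving 340.
Order the departments by return per $: HR 30 > Facilities 28 > R&D 23 > Marketing 21 > Design 14 > Ops 10 > Security 9 > Support 5.
HR: +160 to 170 (cap) — 180 left.
Give Facilities 80 more to hit its cap of 90 — 100 left.
R&D: +100 (room for 150) → 110. Pool exhausted.
Total = 10×30 + 9×20 + 14×20 + 28×90 + 21×20 + 23×110 + 5×30 + 30×170 = 11480.

11480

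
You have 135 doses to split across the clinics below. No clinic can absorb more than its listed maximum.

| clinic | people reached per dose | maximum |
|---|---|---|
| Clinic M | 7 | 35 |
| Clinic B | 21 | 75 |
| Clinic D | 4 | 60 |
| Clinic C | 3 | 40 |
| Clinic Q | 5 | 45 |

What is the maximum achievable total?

Highest people reached per dose first: Clinic B 21 > Clinic M 7 > Clinic Q 5 > Clinic D 4 > Clinic C 3.
Clinic B: +75 to 75 (cap) ; 60 left.
Clinic M: +35 to 35 (cap) ; 25 left.
Clinic Q has room for 45 but only 25 remain, so it gets 25.
Total = 7×35 + 21×75 + 5×25 = 1945.

1945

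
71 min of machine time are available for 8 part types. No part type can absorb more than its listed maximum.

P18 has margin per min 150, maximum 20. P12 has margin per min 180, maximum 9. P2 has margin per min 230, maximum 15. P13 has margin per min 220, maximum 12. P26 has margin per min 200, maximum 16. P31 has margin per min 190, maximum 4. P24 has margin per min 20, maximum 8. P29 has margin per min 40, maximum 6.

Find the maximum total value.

Highest margin per min first: P2 230 > P13 220 > P26 200 > P31 190 > P12 180 > P18 150 > P29 40 > P24 20.
P2 takes 15 to reach its cap of 15 → 56 left.
P13: +12 to 12 (cap) → 44 left.
Give P26 16 to hit its cap of 16 → 28 left.
Give P31 4 to hit its cap of 4 → 24 left.
P12 takes 9 to reach its cap of 9 → 15 left.
Only 15 left; P18 takes them to reach 15.
Total = 150×15 + 180×9 + 230×15 + 220×12 + 200×16 + 190×4 = 13920.

13920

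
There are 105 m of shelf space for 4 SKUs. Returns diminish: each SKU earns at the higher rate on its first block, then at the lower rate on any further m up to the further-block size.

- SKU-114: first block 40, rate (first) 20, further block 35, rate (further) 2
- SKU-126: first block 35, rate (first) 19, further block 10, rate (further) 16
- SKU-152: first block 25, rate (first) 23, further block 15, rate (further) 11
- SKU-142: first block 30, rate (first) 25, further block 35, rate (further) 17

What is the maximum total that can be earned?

Order all 8 blocks by rate: SKU-142/T1 25 > SKU-152/T1 23 > SKU-114/T1 20 > SKU-126/T1 19 > SKU-142/T2 17 > SKU-126/T2 16 > SKU-152/T2 11 > SKU-114/T2 2.
Fill SKU-142 T1 block (30 at 25) ; 75 left.
SKU-152/T1 (23): +25 ; 50 left.
SKU-114 T1 at 20: fill all 40 ; 10 left.
SKU-126 T1 at 19: only 10 left, fill 10.
Total = 25×30 + 23×25 + 20×40 + 19×10 = 2315.

2315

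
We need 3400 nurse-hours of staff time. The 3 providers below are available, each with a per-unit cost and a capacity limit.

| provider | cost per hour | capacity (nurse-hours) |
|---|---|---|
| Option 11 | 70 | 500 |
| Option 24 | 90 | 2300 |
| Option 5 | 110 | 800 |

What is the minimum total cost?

Cheapest first:
Option 11 (70): use full 500 — 2900 nurse-hours to go.
Option 24 (90): use full 2300 — 600 nurse-hours to go.
Option 5 at 110: take 600 of its 800 — requirement met.
Cost = 500×70 + 2300×90 + 600×110 = 308000.

308000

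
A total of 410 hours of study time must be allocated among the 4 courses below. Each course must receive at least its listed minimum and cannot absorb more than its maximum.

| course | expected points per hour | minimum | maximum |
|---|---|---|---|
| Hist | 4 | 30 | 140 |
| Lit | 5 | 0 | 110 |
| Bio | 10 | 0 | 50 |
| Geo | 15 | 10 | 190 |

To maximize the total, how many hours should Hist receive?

Meeting every minimum uses 30+0+0+10 = 40 hours, leaving 370.
Order the courses by expected points per hour: Geo 15 > Bio 10 > Lit 5 > Hist 4.
Geo takes 180 more to reach its cap of 190 → 190 left.
Give Bio 50 more to hit its cap of 50 → 140 left.
Give Lit 110 more to hit its cap of 110 → 30 left.
Hist: +30 (room for 110) → 60. Pool exhausted.

60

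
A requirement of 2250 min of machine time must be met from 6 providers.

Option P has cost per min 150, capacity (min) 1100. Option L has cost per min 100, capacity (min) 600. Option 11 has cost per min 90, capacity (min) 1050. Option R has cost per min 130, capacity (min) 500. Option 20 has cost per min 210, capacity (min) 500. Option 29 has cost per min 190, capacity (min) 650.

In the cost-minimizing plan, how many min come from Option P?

Fill from the cheapest provider first.
Take 1050 from Option 11 at 90 → need 1200 more.
Option L at 100: take all 600 min → 600 still needed.
Option R (130): use full 500 → 100 min to go.
Option P at 150: take 100 of its 1100 → requirement met.
Option 29, Option 20: unused.

100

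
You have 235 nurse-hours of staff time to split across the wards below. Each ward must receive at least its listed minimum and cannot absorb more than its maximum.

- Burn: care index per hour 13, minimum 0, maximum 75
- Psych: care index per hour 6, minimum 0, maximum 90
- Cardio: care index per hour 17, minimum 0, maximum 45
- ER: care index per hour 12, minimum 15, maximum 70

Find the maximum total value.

Meeting every minimum uses 0+0+0+15 = 15 nurse-hours, leaving 220.
Highest care index per hour first: Cardio 17 > Burn 13 > ER 12 > Psych 6.
Give Cardio 45 more to hit its cap of 45 — 175 left.
Give Burn 75 more to hit its cap of 75 — 100 left.
ER: +55 to 70 (cap) — 45 left.
Psych has room for 90 more but only 45 remain, so it gets 45.
Total = 13×75 + 6×45 + 17×45 + 12×70 = 2850.

2850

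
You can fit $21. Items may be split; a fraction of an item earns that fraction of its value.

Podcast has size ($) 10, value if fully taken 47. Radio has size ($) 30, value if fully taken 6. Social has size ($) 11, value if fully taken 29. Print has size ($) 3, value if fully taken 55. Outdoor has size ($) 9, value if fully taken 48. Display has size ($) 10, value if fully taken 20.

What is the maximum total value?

145.3

Rank by value-to-size ratio: Print 55/3≈18.3, Outdoor 48/9≈5.33, Podcast 47/10≈4.7, Social 29/11≈2.64, Display 20/10≈2, Radio 6/30≈0.2.
All 3 $ of Print fit (value 55) — 18 remain.
Take all of Outdoor (9 $, value 48) — 9 $ left.
9 $ left: a 9/10 share of Podcast gives 47×9/10 = 42.3.
Total value = 145.3.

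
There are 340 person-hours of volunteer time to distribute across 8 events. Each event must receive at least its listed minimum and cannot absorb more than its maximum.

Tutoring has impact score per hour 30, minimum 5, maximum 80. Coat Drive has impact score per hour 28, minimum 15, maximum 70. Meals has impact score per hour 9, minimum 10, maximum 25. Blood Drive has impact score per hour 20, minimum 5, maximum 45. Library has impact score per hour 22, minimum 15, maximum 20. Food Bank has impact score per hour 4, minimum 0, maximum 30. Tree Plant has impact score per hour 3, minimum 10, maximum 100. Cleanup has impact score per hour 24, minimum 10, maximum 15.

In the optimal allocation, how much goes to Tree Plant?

55

Meeting every minimum uses 5+15+10+5+15+0+10+10 = 70 person-hours, leaving 270.
Highest impact score per hour first: Tutoring 30 > Coat Drive 28 > Cleanup 24 > Library 22 > Blood Drive 20 > Meals 9 > Food Bank 4 > Tree Plant 3.
Tutoring: +75 to 80 (cap) — 195 left.
Coat Drive: +55 to 70 (cap) — 140 left.
Give Cleanup 5 more to hit its cap of 15 — 135 left.
Library takes 5 more to reach its cap of 20 — 130 left.
Blood Drive takes 40 more to reach its cap of 45 — 90 left.
Meals takes 15 more to reach its cap of 25 — 75 left.
Give Food Bank 30 more to hit its cap of 30 — 45 left.
Tree Plant: +45 (room for 90) → 55. Pool exhausted.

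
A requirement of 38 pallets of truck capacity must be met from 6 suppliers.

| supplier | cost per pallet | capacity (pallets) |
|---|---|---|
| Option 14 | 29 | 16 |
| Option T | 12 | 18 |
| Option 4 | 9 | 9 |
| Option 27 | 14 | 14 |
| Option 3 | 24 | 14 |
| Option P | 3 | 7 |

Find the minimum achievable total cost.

374

Cheapest first:
Take 7 from Option P at 3 → need 31 more.
Option 4 at 9: take all 9 pallets → 22 still needed.
Option T at 12: take all 18 pallets → 4 still needed.
Option 27 at 14: take 4 of its 14 → requirement met.
Option 3, Option 14: unused.
Cost = 7×3 + 9×9 + 18×12 + 4×14 = 374.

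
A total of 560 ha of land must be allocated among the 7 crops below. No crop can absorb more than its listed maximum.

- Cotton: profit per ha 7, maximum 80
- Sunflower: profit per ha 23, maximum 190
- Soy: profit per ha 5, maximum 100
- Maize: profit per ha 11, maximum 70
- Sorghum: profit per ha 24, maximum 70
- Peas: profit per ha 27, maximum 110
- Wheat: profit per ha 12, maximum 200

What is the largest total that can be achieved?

11300

Rank by profit per ha: Peas 27 > Sorghum 24 > Sunflower 23 > Wheat 12 > Maize 11 > Cotton 7 > Soy 5.
Give Peas 110 to hit its cap of 110 — 450 left.
Give Sorghum 70 to hit its cap of 70 — 380 left.
Sunflower takes 190 to reach its cap of 190 — 190 left.
Only 190 left; Wheat takes them to reach 190.
Total = 23×190 + 24×70 + 27×110 + 12×190 = 11300.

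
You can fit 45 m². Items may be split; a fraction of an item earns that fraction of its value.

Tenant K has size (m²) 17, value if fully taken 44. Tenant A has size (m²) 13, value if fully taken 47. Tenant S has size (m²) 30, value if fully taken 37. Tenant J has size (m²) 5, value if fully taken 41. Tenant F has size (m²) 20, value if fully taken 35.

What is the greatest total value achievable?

Sort by value density: Tenant J 41/5≈8.2, Tenant A 47/13≈3.62, Tenant K 44/17≈2.59, Tenant F 35/20≈1.75, Tenant S 37/30≈1.23.
Take all of Tenant J (5 m², value 41) — 40 m² left.
Take all of Tenant A (13 m², value 47) — 27 m² left.
Take all of Tenant K (17 m², value 44) — 10 m² left.
Only 10 m² remain; take 10/20 of Tenant F for value 35×10/20 = 17.5.
Total value = 149.5.

149.5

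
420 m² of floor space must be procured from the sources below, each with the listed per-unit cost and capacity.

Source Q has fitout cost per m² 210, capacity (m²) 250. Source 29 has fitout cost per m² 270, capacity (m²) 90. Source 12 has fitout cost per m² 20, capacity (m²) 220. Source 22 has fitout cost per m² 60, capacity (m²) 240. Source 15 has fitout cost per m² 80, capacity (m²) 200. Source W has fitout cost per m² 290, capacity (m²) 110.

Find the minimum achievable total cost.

16400

Fill from the cheapest source first.
Take 220 from Source 12 at 20 → need 200 more.
Take 200 from Source 22 at 60 to finish.
Source 15, Source Q, Source 29, Source W: unused.
Cost = 220×20 + 200×60 = 16400.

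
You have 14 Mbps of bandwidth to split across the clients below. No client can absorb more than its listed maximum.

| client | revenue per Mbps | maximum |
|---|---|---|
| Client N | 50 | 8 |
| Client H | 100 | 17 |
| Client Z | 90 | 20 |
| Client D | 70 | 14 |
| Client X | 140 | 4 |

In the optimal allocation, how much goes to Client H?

10

Highest revenue per Mbps first: Client X 140 > Client H 100 > Client Z 90 > Client D 70 > Client N 50.
Client X: +4 to 4 (cap) — 10 left.
Client H: +10 (room for 17) → 10. Pool exhausted.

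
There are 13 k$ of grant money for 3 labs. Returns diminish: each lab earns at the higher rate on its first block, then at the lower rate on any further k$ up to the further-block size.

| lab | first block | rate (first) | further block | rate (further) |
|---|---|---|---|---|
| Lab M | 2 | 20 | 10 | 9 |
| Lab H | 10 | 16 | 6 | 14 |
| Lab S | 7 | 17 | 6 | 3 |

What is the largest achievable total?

Order all 6 blocks by rate: Lab M/first 20 > Lab S/first 17 > Lab H/first 16 > Lab H/second 14 > Lab M/second 9 > Lab S/second 3.
Lab M/first (20): +2 ; 11 left.
Lab S first at 17: fill all 7 ; 4 left.
4 remain; put them into Lab H first at 16.
Total = 20×2 + 17×7 + 16×4 = 223.

223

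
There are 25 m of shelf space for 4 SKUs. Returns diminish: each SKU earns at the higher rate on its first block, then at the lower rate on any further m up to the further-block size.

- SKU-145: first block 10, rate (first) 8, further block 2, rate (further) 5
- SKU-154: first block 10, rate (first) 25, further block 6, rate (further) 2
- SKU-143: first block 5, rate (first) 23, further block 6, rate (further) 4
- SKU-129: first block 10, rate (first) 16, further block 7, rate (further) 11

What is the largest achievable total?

Treat each block as its own option and order by rate: SKU-154/tier1 25 > SKU-143/tier1 23 > SKU-129/tier1 16 > SKU-129/tier2 11 > SKU-145/tier1 8 > SKU-145/tier2 5 > SKU-143/tier2 4 > SKU-154/tier2 2.
SKU-154/tier1 (25): +10 — 15 left.
SKU-143/tier1 (23): +5 — 10 left.
Fill SKU-129 tier1 block (10 at 16) — 0 left.
Total = 25×10 + 23×5 + 16×10 = 525.

525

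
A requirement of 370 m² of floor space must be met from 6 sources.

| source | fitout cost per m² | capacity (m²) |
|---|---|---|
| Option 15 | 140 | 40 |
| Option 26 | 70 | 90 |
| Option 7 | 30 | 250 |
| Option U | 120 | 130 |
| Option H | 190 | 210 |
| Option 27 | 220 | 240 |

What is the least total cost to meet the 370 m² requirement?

17400

Fill from the cheapest source first.
Option 7 (30): use full 250 — 120 m² to go.
Option 26 at 70: take all 90 m² — 30 still needed.
Take 30 from Option U at 120 to finish.
Option 15, Option H, Option 27: unused.
Cost = 250×30 + 90×70 + 30×120 = 17400.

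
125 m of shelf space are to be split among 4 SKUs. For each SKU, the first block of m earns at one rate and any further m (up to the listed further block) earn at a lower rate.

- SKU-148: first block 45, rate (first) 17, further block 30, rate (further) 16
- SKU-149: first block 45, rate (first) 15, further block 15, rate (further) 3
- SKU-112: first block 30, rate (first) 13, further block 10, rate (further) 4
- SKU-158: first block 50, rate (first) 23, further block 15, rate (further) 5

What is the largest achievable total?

Treat each block as its own option and order by rate: SKU-158/tier1 23 > SKU-148/tier1 17 > SKU-148/tier2 16 > SKU-149/tier1 15 > SKU-112/tier1 13 > SKU-158/tier2 5 > SKU-112/tier2 4 > SKU-149/tier2 3.
Fill SKU-158 tier1 block (50 at 23) → 75 left.
SKU-148/tier1 (17): +45 → 30 left.
Fill SKU-148 tier2 block (30 at 16) → 0 left.
Total = 23×50 + 17×45 + 16×30 = 2395.

2395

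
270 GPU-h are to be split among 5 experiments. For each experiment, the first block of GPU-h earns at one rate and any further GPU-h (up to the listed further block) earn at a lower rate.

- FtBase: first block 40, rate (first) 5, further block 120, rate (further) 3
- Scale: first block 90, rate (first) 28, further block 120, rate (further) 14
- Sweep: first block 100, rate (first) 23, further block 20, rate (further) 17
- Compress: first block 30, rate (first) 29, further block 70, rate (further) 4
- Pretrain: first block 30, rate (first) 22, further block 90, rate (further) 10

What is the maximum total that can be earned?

Treat each block as its own option and order by rate: Compress/T1 29 > Scale/T1 28 > Sweep/T1 23 > Pretrain/T1 22 > Sweep/T2 17 > Scale/T2 14 > Pretrain/T2 10 > FtBase/T1 5 > Compress/T2 4 > FtBase/T2 3.
Fill Compress T1 block (30 at 29) ; 240 left.
Scale/T1 (28): +90 ; 150 left.
Fill Sweep T1 block (100 at 23) ; 50 left.
Fill Pretrain T1 block (30 at 22) ; 20 left.
Fill Sweep T2 block (20 at 17) ; 0 left.
Total = 29×30 + 28×90 + 23×100 + 22×30 + 17×20 = 6690.

6690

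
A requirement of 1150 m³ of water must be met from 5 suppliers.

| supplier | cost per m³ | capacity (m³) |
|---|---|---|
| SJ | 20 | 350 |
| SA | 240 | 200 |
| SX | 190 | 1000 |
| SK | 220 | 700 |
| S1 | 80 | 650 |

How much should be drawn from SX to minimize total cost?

150

Use suppliers in increasing cost order.
SJ at 20: take all 350 m³ — 800 still needed.
S1 (80): use full 650 — 150 m³ to go.
SX at 190: take 150 of its 1000 — requirement met.
SK, SA: unused.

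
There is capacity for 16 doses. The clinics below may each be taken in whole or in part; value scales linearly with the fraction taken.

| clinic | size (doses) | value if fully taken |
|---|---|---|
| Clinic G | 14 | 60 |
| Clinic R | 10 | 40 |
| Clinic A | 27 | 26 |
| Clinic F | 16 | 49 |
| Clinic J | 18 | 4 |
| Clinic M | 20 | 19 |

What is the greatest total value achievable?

68

Sort by value density: Clinic G 60/14≈4.29, Clinic R 40/10≈4, Clinic F 49/16≈3.06, Clinic A 26/27≈0.963, Clinic M 19/20≈0.95, Clinic J 4/18≈0.222.
All 14 doses of Clinic G fit (value 60) → 2 remain.
Fill the last 2 doses with part of Clinic R: 2/10 of it earns 8.
Total value = 68.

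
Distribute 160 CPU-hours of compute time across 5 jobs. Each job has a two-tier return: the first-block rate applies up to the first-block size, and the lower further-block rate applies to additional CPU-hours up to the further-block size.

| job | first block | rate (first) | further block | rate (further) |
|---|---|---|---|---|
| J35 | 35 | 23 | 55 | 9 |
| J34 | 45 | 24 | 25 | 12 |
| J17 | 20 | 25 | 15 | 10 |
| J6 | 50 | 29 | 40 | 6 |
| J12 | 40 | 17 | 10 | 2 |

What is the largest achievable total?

4005

Order all 10 blocks by rate: J6/T1 29 > J17/T1 25 > J34/T1 24 > J35/T1 23 > J12/T1 17 > J34/T2 12 > J17/T2 10 > J35/T2 9 > J6/T2 6 > J12/T2 2.
J6/T1 (29): +50 ; 110 left.
J17/T1 (25): +20 ; 90 left.
J34/T1 (24): +45 ; 45 left.
J35/T1 (23): +35 ; 10 left.
J12/T1: +10 of 40 at 17; pool empty.
Total = 29×50 + 25×20 + 24×45 + 23×35 + 17×10 = 4005.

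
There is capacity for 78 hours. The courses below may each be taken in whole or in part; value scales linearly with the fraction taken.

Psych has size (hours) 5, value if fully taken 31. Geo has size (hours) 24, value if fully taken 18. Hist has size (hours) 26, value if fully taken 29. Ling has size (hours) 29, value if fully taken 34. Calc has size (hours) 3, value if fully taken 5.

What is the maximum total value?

Sort by value density: Psych 31/5≈6.2, Calc 5/3≈1.67, Ling 34/29≈1.17, Hist 29/26≈1.12, Geo 18/24≈0.75.
Psych: take in full, 5 hours for value 31 — 73 left.
Take all of Calc (3 hours, value 5) — 70 hours left.
All 29 hours of Ling fit (value 34) — 41 remain.
All 26 hours of Hist fit (value 29) — 15 remain.
Only 15 hours remain; take 15/24 of Geo for value 18×15/24 = 11.25.
Total value = 110.25.

110.25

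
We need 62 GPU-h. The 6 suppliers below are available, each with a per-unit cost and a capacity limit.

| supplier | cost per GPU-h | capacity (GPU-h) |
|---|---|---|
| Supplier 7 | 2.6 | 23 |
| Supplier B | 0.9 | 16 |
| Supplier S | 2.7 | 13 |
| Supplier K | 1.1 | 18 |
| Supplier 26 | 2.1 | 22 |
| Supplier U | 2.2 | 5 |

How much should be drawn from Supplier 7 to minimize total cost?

1

Cheapest first:
Supplier B at 0.9: take all 16 GPU-h — 46 still needed.
Supplier K (1.1): use full 18 — 28 GPU-h to go.
Supplier 26 at 2.1: take all 22 GPU-h — 6 still needed.
Take 5 from Supplier U at 2.2 — need 1 more.
Supplier 7 (2.6): take the remaining 1 — done.
Supplier S: unused.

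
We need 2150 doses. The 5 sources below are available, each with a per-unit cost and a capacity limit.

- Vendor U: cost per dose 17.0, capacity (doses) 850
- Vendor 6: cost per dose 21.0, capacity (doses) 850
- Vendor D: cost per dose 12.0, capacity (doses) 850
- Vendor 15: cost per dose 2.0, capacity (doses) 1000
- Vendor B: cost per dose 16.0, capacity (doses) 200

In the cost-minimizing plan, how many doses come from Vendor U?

100

Use sources in increasing cost order.
Vendor 15 (2.0): use full 1000 → 1150 doses to go.
Vendor D (12.0): use full 850 → 300 doses to go.
Vendor B at 16.0: take all 200 doses → 100 still needed.
Vendor U (17.0): take the remaining 100 → done.
Vendor 6: unused.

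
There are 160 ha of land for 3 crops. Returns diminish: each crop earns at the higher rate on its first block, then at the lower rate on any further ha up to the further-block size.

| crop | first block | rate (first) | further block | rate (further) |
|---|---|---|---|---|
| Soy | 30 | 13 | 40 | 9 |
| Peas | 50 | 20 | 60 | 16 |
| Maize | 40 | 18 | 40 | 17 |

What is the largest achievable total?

Order all 6 blocks by rate: Peas/tier1 20 > Maize/tier1 18 > Maize/tier2 17 > Peas/tier2 16 > Soy/tier1 13 > Soy/tier2 9.
Fill Peas tier1 block (50 at 20) — 110 left.
Maize tier1 at 18: fill all 40 — 70 left.
Maize tier2 at 17: fill all 40 — 30 left.
30 remain; put them into Peas tier2 at 16.
Total = 20×50 + 18×40 + 17×40 + 16×30 = 2880.

2880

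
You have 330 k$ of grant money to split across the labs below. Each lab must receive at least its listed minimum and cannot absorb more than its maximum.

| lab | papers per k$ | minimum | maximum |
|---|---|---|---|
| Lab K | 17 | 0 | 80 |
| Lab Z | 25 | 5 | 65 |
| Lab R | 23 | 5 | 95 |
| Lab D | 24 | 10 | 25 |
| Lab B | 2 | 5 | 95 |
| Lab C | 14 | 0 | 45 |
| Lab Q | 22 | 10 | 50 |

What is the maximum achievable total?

7020

Meeting every minimum uses 0+5+5+10+5+0+10 = 35 k$, leaving 295.
Highest papers per k$ first: Lab Z 25 > Lab D 24 > Lab R 23 > Lab Q 22 > Lab K 17 > Lab C 14 > Lab B 2.
Lab Z takes 60 more to reach its cap of 65 ; 235 left.
Lab D: +15 to 25 (cap) ; 220 left.
Lab R: +90 to 95 (cap) ; 130 left.
Lab Q: +40 to 50 (cap) ; 90 left.
Give Lab K 80 more to hit its cap of 80 ; 10 left.
Lab C has room for 45 more but only 10 remain, so it gets 10.
Total = 17×80 + 25×65 + 23×95 + 24×25 + 2×5 + 14×10 + 22×50 = 7020.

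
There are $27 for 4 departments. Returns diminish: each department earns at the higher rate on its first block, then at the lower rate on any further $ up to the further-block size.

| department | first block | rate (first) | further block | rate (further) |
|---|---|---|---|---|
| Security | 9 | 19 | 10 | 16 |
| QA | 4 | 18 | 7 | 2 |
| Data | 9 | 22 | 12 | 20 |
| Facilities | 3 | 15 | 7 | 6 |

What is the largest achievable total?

Order all 8 blocks by rate: Data/T1 22 > Data/T2 20 > Security/T1 19 > QA/T1 18 > Security/T2 16 > Facilities/T1 15 > Facilities/T2 6 > QA/T2 2.
Fill Data T1 block (9 at 22) → 18 left.
Data/T2 (20): +12 → 6 left.
Security/T1: +6 of 9 at 19; pool empty.
Total = 22×9 + 20×12 + 19×6 = 552.

552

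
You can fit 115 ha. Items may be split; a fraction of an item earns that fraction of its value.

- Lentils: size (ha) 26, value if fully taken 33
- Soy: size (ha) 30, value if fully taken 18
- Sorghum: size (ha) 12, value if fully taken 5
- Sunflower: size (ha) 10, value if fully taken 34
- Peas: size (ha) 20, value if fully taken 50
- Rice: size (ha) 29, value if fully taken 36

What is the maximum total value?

Best value per unit of size first: Sunflower 34/10≈3.4, Peas 50/20≈2.5, Lentils 33/26≈1.27, Rice 36/29≈1.24, Soy 18/30≈0.6, Sorghum 5/12≈0.417.
Take all of Sunflower (10 ha, value 34) ; 105 ha left.
All 20 ha of Peas fit (value 50) ; 85 remain.
Take all of Lentils (26 ha, value 33) ; 59 ha left.
Take all of Rice (29 ha, value 36) ; 30 ha left.
Soy: take in full, 30 ha for value 18 ; 0 left.
Total value = 171.

171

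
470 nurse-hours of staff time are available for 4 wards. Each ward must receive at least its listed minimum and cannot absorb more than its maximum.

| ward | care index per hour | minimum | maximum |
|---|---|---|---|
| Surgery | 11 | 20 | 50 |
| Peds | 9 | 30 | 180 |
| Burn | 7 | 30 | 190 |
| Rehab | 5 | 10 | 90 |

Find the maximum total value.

3750

Meeting every minimum uses 20+30+30+10 = 90 nurse-hours, leaving 380.
Highest care index per hour first: Surgery 11 > Peds 9 > Burn 7 > Rehab 5.
Surgery takes 30 more to reach its cap of 50 — 350 left.
Give Peds 150 more to hit its cap of 180 — 200 left.
Burn takes 160 more to reach its cap of 190 — 40 left.
Rehab: +40 (room for 80) → 50. Pool exhausted.
Total = 11×50 + 9×180 + 7×190 + 5×50 = 3750.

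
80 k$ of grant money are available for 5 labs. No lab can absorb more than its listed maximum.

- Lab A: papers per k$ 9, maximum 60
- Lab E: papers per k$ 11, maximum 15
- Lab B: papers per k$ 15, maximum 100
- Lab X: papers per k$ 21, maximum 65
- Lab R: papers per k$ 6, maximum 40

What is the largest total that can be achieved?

Highest papers per k$ first: Lab X 21 > Lab B 15 > Lab E 11 > Lab A 9 > Lab R 6.
Give Lab X 65 to hit its cap of 65 — 15 left.
Lab B: +15 (room for 100) → 15. Pool exhausted.
Total = 15×15 + 21×65 = 1590.

1590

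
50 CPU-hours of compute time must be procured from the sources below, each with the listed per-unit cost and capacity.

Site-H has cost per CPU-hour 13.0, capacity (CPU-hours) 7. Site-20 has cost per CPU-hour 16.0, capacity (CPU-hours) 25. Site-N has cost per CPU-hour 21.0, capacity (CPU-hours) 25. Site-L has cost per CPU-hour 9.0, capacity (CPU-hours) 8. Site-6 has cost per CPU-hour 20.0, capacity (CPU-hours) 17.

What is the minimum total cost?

Use sources in increasing cost order.
Site-L at 9.0: take all 8 CPU-hours ; 42 still needed.
Site-H (13.0): use full 7 ; 35 CPU-hours to go.
Site-20 at 16.0: take all 25 CPU-hours ; 10 still needed.
Site-6 (20.0): take the remaining 10 ; done.
Site-N: unused.
Cost = 8×9.0 + 7×13.0 + 25×16.0 + 10×20.0 = 763.

763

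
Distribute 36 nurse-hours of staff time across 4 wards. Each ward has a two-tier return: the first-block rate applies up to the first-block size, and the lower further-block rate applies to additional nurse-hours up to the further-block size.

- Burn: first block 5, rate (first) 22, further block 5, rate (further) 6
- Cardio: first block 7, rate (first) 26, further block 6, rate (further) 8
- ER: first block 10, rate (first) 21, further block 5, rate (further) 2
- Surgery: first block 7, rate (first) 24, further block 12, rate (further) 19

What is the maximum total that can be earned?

803

Treat each block as its own option and order by rate: Cardio/first 26 > Surgery/first 24 > Burn/first 22 > ER/first 21 > Surgery/second 19 > Cardio/second 8 > Burn/second 6 > ER/second 2.
Cardio/first (26): +7 → 29 left.
Surgery/first (24): +7 → 22 left.
Fill Burn first block (5 at 22) → 17 left.
ER first at 21: fill all 10 → 7 left.
7 remain; put them into Surgery second at 19.
Total = 26×7 + 24×7 + 22×5 + 21×10 + 19×7 = 803.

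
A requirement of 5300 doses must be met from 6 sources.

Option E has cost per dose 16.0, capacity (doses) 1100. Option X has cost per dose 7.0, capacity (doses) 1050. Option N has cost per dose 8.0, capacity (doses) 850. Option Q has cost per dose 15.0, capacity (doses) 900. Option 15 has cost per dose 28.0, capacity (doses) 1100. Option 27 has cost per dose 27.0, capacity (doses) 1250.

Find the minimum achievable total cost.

83200

Fill from the cheapest source first.
Option X (7.0): use full 1050 ; 4250 doses to go.
Option N (8.0): use full 850 ; 3400 doses to go.
Option Q (15.0): use full 900 ; 2500 doses to go.
Option E (16.0): use full 1100 ; 1400 doses to go.
Take 1250 from Option 27 at 27.0 ; need 150 more.
Option 15 (28.0): take the remaining 150 ; done.
Cost = 1050×7.0 + 850×8.0 + 900×15.0 + 1100×16.0 + 1250×27.0 + 150×28.0 = 83200.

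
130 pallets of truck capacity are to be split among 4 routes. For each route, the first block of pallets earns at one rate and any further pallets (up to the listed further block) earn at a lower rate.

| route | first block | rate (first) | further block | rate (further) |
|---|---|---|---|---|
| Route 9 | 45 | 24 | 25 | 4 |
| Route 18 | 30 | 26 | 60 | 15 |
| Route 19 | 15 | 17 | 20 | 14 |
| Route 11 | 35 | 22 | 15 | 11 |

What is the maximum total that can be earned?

2960

Treat each block as its own option and order by rate: Route 18/first 26 > Route 9/first 24 > Route 11/first 22 > Route 19/first 17 > Route 18/second 15 > Route 19/second 14 > Route 11/second 11 > Route 9/second 4.
Fill Route 18 first block (30 at 26) — 100 left.
Route 9 first at 24: fill all 45 — 55 left.
Fill Route 11 first block (35 at 22) — 20 left.
Fill Route 19 first block (15 at 17) — 5 left.
5 remain; put them into Route 18 second at 15.
Total = 26×30 + 24×45 + 22×35 + 17×15 + 15×5 = 2960.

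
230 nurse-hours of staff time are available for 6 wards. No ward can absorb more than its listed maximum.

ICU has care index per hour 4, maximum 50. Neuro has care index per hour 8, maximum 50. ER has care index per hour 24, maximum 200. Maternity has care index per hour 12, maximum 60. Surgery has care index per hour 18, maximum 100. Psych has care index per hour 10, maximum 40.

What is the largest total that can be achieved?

5340

Order the wards by care index per hour: ER 24 > Surgery 18 > Maternity 12 > Psych 10 > Neuro 8 > ICU 4.
ER: +200 to 200 (cap) ; 30 left.
Only 30 left; Surgery takes them to reach 30.
Total = 24×200 + 18×30 = 5340.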